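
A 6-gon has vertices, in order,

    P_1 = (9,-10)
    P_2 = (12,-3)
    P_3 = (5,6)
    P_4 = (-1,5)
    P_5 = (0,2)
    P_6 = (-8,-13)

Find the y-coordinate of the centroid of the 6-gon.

Apply the shoelace formula. First the cross-terms c_i = x_i·y_{i+1} − x_{i+1}·y_i:
  93, 87, 31, -2, 16, 197  ⇒  2A = 422, A = 211.
Then Σ (y_i + y_{i+1})·c_i = -5328, so ȳ = -5328 / (6·211) = -888/211.

-888/211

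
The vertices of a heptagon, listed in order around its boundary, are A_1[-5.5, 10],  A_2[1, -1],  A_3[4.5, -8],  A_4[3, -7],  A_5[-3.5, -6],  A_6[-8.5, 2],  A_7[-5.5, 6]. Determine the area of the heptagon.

89

Apply the shoelace (surveyor's) formula: 2A = Σ (x_i·y_{i+1} − x_{i+1}·y_i), indices taken mod 7.
Σ = (-4.5) + (-3.5) + (-7.5) + (-42.5) + (-58) + (-40) + (-22) = -178
Area = |Σ|/2 = 89.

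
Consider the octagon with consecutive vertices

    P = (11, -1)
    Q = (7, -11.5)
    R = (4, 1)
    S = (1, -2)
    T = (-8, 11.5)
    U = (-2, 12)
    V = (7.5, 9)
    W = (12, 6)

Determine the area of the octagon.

P→Q: (11)(-11.5) − (7)(-1) = -119.5
Q→R: (7)(1) − (4)(-11.5) = 53
R→S: (4)(-2) − (1)(1) = -9
S→T: (1)(11.5) − (-8)(-2) = -4.5
T→U: (-8)(12) − (-2)(11.5) = -73
U→V: (-2)(9) − (7.5)(12) = -108
V→W: (7.5)(6) − (12)(9) = -63
W→P: (12)(-1) − (11)(6) = -78
Σ = -402
Area = |Σ|/2 = 201.

201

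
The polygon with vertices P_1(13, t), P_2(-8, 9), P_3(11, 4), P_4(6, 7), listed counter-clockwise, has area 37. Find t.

9

Write out the shoelace sum; only the two edges meeting at P_1 involve t:
2·Area = [(6·t − 13·7) + (13·9 − (-8)·t)] + -78
       = 14·t + -52 = 74
⇒ t = 9.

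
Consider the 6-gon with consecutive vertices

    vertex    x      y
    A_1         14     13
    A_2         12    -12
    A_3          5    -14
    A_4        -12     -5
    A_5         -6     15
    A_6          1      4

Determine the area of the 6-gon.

Apply the shoelace (surveyor's) formula: 2A = Σ (x_i·y_{i+1} − x_{i+1}·y_i), indices taken mod 6.
A_1→A_2: (14)(-12) − (12)(13) = -324
A_2→A_3: (12)(-14) − (5)(-12) = -108
A_3→A_4: (5)(-5) − (-12)(-14) = -193
A_4→A_5: (-12)(15) − (-6)(-5) = -210
A_5→A_6: (-6)(4) − (1)(15) = -39
A_6→A_1: (1)(13) − (14)(4) = -43
Σ = -917
Area = |Σ|/2 = 458.5.

458.5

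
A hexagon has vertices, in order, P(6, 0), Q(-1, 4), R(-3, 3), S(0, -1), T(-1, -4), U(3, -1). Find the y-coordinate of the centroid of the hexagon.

11/18

Apply the shoelace formula. First the cross-terms c_i = x_i·y_{i+1} − x_{i+1}·y_i:
  24, 9, 3, -1, 13, 6  ⇒  2A = 54, A = 27.
Then Σ (y_i + y_{i+1})·c_i = 99, so ȳ = 99 / (6·27) = 11/18.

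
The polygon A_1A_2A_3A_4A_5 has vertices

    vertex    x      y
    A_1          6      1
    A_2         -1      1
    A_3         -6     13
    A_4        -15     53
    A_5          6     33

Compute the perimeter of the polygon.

|A_1A_2| = √((-7)² + (0)²) = √49 = 7
|A_2A_3| = √((-5)² + (12)²) = √169 = 13
|A_3A_4| = √((-9)² + (40)²) = √1681 = 41
|A_4A_5| = √((21)² + (-20)²) = √841 = 29
|A_5A_1| = √((0)² + (-32)²) = √1024 = 32
Perimeter = 7 + 13 + 41 + 29 + 32 = 122.

122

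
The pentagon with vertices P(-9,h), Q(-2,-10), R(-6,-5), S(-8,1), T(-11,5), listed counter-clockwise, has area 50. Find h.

-10

The doubled signed area Σ (x_i y_{i+1} − x_{i+1} y_i) is linear in h.
With h=0 it equals 10; the coefficient of h is -9 (from the two edges through P).
So -9·h + 10 = 2·50 = 100 ⇒ h = -10.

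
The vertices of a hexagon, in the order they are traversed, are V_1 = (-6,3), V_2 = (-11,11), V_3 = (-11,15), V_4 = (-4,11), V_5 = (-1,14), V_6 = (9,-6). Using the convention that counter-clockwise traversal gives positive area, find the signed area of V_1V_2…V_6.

Apply the shoelace formula: 2A = Σ (x_i·y_{i+1} − x_{i+1}·y_i), indices taken mod 6.
Cross-terms: -33, -44, -61, -45, -120, -9  ⇒  Σ = -312
Signed area = Σ/2 = -156 (negative ⇒ clockwise traversal).

-156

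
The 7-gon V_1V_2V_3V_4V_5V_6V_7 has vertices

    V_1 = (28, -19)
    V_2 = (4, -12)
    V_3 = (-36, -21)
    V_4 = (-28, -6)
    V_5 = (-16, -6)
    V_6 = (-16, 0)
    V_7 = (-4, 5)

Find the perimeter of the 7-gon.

|V_1V_2| = √((-24)² + (7)²) = √625 = 25
|V_2V_3| = √((-40)² + (-9)²) = √1681 = 41
|V_3V_4| = √((8)² + (15)²) = √289 = 17
|V_4V_5| = √((12)² + (0)²) = √144 = 12
|V_5V_6| = √((0)² + (6)²) = √36 = 6
|V_6V_7| = √((12)² + (5)²) = √169 = 13
|V_7V_1| = √((32)² + (-24)²) = √1600 = 40
Perimeter = 25 + 41 + 17 + 12 + 6 + 13 + 40 = 154.

154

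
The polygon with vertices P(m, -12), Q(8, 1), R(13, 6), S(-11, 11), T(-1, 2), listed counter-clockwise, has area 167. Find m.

7

Write out the shoelace sum; only the two edges meeting at P involve m:
2·Area = [((-1)·(-12) − m·2) + (m·1 − 8·(-12))] + 233
       = -1·m + 341 = 334
⇒ m = 7.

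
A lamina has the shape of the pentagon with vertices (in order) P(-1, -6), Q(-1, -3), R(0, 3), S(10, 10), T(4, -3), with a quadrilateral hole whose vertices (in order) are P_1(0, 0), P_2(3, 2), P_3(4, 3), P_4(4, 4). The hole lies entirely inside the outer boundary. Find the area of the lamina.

64

Outer boundary:
Apply the shoelace (surveyor's) formula: 2A = Σ (x_i·y_{i+1} − x_{i+1}·y_i), indices taken mod 5.
P→Q: (-1)(-3) − (-1)(-6) = -3
Q→R: (-1)(3) − (0)(-3) = -3
R→S: (0)(10) − (10)(3) = -30
S→T: (10)(-3) − (4)(10) = -70
T→P: (4)(-6) − (-1)(-3) = -27
Σ = -133
Area = |Σ|/2 = 66.5.
Hole:
Apply Gauss's area formula: 2A = Σ (x_i·y_{i+1} − x_{i+1}·y_i), indices taken mod 4.
P_1→P_2: (0)(2) − (3)(0) = 0
P_2→P_3: (3)(3) − (4)(2) = 1
P_3→P_4: (4)(4) − (4)(3) = 4
P_4→P_1: (4)(0) − (0)(4) = 0
Σ = 5
Area = |Σ|/2 = 2.5.
Net area = 66.5 − 2.5 = 64.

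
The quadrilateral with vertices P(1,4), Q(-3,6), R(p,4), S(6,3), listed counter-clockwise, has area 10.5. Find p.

-6

The doubled signed area Σ (x_i y_{i+1} − x_{i+1} y_i) is linear in p.
With p=0 it equals 3; the coefficient of p is -3 (from the two edges through R).
So -3·p + 3 = 2·10.5 = 21 ⇒ p = -6.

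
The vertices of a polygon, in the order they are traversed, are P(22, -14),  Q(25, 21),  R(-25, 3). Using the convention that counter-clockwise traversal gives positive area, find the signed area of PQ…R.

848

Σ = (812) + (600) + (284) = 1696
Signed area = Σ/2 = 848 (positive ⇒ counter-clockwise traversal).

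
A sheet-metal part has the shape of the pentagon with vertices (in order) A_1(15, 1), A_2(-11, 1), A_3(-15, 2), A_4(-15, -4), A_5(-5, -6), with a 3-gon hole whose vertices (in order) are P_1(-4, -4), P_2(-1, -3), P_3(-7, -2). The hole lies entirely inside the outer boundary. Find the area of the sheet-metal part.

127.5

Outer boundary:
Apply the shoelace (surveyor's) formula: 2A = Σ (x_i·y_{i+1} − x_{i+1}·y_i), indices taken mod 5.
Σ = (26) + (-7) + (90) + (70) + (85) = 264
Area = |Σ|/2 = 132.
Hole:
Apply Gauss's area formula: 2A = Σ (x_i·y_{i+1} − x_{i+1}·y_i), indices taken mod 3.
Σ = (8) + (-19) + (20) = 9
Area = |Σ|/2 = 4.5.
Net area = 132 − 4.5 = 127.5.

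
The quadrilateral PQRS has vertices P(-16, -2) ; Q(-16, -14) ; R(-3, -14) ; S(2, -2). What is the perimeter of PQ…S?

56

|PQ| = √((0)² + (-12)²) = √144 = 12
|QR| = √((13)² + (0)²) = √169 = 13
|RS| = √((5)² + (12)²) = √169 = 13
|SP| = √((-18)² + (0)²) = √324 = 18
Perimeter = 12 + 13 + 13 + 18 = 56.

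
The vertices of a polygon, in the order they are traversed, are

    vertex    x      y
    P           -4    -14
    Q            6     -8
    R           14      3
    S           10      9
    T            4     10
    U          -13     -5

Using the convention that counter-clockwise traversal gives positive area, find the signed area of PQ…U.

339

P→Q: (-4)(-8) − (6)(-14) = 116
Q→R: (6)(3) − (14)(-8) = 130
R→S: (14)(9) − (10)(3) = 96
S→T: (10)(10) − (4)(9) = 64
T→U: (4)(-5) − (-13)(10) = 110
U→P: (-13)(-14) − (-4)(-5) = 162
Σ = 678
Signed area = Σ/2 = 339 (positive ⇒ counter-clockwise traversal).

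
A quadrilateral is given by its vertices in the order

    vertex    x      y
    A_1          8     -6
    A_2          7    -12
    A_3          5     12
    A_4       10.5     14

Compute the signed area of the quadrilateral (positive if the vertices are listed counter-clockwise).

-70.5

A_1→A_2: (8)(-12) − (7)(-6) = -54
A_2→A_3: (7)(12) − (5)(-12) = 144
A_3→A_4: (5)(14) − (10.5)(12) = -56
A_4→A_1: (10.5)(-6) − (8)(14) = -175
Σ = -141
Signed area = Σ/2 = -70.5 (negative ⇒ clockwise traversal).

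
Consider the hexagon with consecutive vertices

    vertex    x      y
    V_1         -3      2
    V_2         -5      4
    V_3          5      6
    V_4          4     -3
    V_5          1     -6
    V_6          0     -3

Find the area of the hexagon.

62

Apply the shoelace formula: 2A = Σ (x_i·y_{i+1} − x_{i+1}·y_i), indices taken mod 6.
Σ = (-2) + (-50) + (-39) + (-21) + (-3) + (-9) = -124
Area = |Σ|/2 = 62.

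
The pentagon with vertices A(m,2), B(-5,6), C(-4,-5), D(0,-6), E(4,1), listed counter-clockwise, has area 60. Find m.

Write out the shoelace sum; only the two edges meeting at A involve m:
2·Area = [(4·2 − m·1) + (m·6 − (-5)·2)] + 97
       = 5·m + 115 = 120
⇒ m = 1.

1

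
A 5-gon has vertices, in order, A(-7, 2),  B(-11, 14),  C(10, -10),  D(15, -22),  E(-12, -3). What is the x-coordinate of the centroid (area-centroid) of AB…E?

Apply Gauss's area formula. First the cross-terms c_i = x_i·y_{i+1} − x_{i+1}·y_i:
  -76, -30, -70, -309, -45  ⇒  2A = -530, A = -265.
Then Σ (x_i + x_{i+1})·c_i = -424, so x̄ = -424 / (6·(-265)) = 4/15.

4/15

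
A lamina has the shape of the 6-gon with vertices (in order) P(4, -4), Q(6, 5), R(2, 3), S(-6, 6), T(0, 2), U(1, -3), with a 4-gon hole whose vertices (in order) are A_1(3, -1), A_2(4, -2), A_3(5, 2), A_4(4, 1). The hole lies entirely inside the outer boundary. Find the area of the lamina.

35

Outer boundary:
P→Q: (4)(5) − (6)(-4) = 44
Q→R: (6)(3) − (2)(5) = 8
R→S: (2)(6) − (-6)(3) = 30
S→T: (-6)(2) − (0)(6) = -12
T→U: (0)(-3) − (1)(2) = -2
U→P: (1)(-4) − (4)(-3) = 8
Σ = 76
Area = |Σ|/2 = 38.
Hole:
Cross-terms: -2, 18, -3, -7  ⇒  Σ = 6
Area = |Σ|/2 = 3.
Net area = 38 − 3 = 35.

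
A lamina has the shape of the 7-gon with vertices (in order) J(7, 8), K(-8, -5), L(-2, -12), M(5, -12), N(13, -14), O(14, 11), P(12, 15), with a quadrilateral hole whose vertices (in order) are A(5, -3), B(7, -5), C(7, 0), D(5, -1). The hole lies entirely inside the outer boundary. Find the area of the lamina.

339.5

Outer boundary:
Apply the shoelace formula: 2A = Σ (x_i·y_{i+1} − x_{i+1}·y_i), indices taken mod 7.
Σ = (29) + (86) + (84) + (86) + (339) + (78) + (-9) = 693
Area = |Σ|/2 = 346.5.
Hole:
A→B: (5)(-5) − (7)(-3) = -4
B→C: (7)(0) − (7)(-5) = 35
C→D: (7)(-1) − (5)(0) = -7
D→A: (5)(-3) − (5)(-1) = -10
Σ = 14
Area = |Σ|/2 = 7.
Net area = 346.5 − 7 = 339.5.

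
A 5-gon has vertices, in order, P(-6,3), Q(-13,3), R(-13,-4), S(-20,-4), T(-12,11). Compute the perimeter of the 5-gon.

48

|PQ| = √((-7)² + (0)²) = √49 = 7
|QR| = √((0)² + (-7)²) = √49 = 7
|RS| = √((-7)² + (0)²) = √49 = 7
|ST| = √((8)² + (15)²) = √289 = 17
|TP| = √((6)² + (-8)²) = √100 = 10
Perimeter = 7 + 7 + 7 + 17 + 10 = 48.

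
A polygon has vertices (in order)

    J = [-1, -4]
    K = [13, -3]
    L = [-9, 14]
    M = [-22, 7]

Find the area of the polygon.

Σ = (55) + (155) + (245) + (95) = 550
Area = |Σ|/2 = 275.

275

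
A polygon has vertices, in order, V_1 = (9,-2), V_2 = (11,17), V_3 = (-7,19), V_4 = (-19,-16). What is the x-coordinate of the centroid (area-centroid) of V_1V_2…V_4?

Apply Gauss's area formula. First the cross-terms c_i = x_i·y_{i+1} − x_{i+1}·y_i:
  175, 328, 473, 182  ⇒  2A = 1158, A = 579.
Then Σ (x_i + x_{i+1})·c_i = -9306, so x̄ = -9306 / (6·579) = -517/193.

-517/193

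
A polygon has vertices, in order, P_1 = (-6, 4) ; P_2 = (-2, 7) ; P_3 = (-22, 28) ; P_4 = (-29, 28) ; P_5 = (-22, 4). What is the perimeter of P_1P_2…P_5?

|P_1P_2| = √((4)² + (3)²) = √25 = 5
|P_2P_3| = √((-20)² + (21)²) = √841 = 29
|P_3P_4| = √((-7)² + (0)²) = √49 = 7
|P_4P_5| = √((7)² + (-24)²) = √625 = 25
|P_5P_1| = √((16)² + (0)²) = √256 = 16
Perimeter = 5 + 29 + 7 + 25 + 16 = 82.

82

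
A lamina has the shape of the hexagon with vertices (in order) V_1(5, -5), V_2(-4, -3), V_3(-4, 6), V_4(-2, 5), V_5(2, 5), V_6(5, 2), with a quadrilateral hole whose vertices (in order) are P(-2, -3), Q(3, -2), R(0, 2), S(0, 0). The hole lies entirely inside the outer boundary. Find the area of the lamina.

68

Outer boundary:
Apply the surveyor's formula: 2A = Σ (x_i·y_{i+1} − x_{i+1}·y_i), indices taken mod 6.
Σ = (-35) + (-36) + (-8) + (-20) + (-21) + (-35) = -155
Area = |Σ|/2 = 77.5.
Hole:
Apply Gauss's area formula: 2A = Σ (x_i·y_{i+1} − x_{i+1}·y_i), indices taken mod 4.
P→Q: (-2)(-2) − (3)(-3) = 13
Q→R: (3)(2) − (0)(-2) = 6
R→S: (0)(0) − (0)(2) = 0
S→P: (0)(-3) − (-2)(0) = 0
Σ = 19
Area = |Σ|/2 = 9.5.
Net area = 77.5 − 9.5 = 68.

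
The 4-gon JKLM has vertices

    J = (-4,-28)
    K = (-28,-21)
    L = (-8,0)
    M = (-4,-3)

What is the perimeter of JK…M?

|JK| = √((-24)² + (7)²) = √625 = 25
|KL| = √((20)² + (21)²) = √841 = 29
|LM| = √((4)² + (-3)²) = √25 = 5
|MJ| = √((0)² + (-25)²) = √625 = 25
Perimeter = 25 + 29 + 5 + 25 = 84.

84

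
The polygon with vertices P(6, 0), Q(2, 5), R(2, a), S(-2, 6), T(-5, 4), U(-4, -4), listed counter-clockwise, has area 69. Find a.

6

The doubled signed area Σ (x_i y_{i+1} − x_{i+1} y_i) is linear in a.
With a=0 it equals 114; the coefficient of a is 4 (from the two edges through R).
So 4·a + 114 = 2·69 = 138 ⇒ a = 6.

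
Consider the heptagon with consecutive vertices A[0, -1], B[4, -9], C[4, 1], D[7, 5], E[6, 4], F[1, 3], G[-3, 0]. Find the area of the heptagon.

Σ = (4) + (40) + (13) + (-2) + (14) + (9) + (3) = 81
Area = |Σ|/2 = 40.5.

40.5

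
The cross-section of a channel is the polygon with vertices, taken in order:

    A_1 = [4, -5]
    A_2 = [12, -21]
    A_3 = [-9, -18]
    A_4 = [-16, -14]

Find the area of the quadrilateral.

227.5

A_1→A_2: (4)(-21) − (12)(-5) = -24
A_2→A_3: (12)(-18) − (-9)(-21) = -405
A_3→A_4: (-9)(-14) − (-16)(-18) = -162
A_4→A_1: (-16)(-5) − (4)(-14) = 136
Σ = -455
Area = |Σ|/2 = 227.5.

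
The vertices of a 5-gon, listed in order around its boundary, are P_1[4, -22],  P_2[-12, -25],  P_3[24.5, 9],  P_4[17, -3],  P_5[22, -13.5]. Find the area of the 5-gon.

339.75

Apply the shoelace (surveyor's) formula: 2A = Σ (x_i·y_{i+1} − x_{i+1}·y_i), indices taken mod 5.
Σ = (-364) + (504.5) + (-226.5) + (-163.5) + (-430) = -679.5
Area = |Σ|/2 = 339.75.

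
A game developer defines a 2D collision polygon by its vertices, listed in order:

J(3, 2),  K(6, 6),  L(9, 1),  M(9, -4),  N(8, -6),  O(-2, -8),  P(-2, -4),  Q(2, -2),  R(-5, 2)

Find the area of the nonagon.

J→K: (3)(6) − (6)(2) = 6
K→L: (6)(1) − (9)(6) = -48
L→M: (9)(-4) − (9)(1) = -45
M→N: (9)(-6) − (8)(-4) = -22
N→O: (8)(-8) − (-2)(-6) = -76
O→P: (-2)(-4) − (-2)(-8) = -8
P→Q: (-2)(-2) − (2)(-4) = 12
Q→R: (2)(2) − (-5)(-2) = -6
R→J: (-5)(2) − (3)(2) = -16
Σ = -203
Area = |Σ|/2 = 101.5.

101.5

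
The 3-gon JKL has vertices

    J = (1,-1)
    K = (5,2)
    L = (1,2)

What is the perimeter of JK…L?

12

|JK| = √((4)² + (3)²) = √25 = 5
|KL| = √((-4)² + (0)²) = √16 = 4
|LJ| = √((0)² + (-3)²) = √9 = 3
Perimeter = 5 + 4 + 3 = 12.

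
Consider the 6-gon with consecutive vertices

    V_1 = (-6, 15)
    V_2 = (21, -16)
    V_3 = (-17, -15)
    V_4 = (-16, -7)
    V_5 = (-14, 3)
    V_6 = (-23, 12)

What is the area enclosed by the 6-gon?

722.5

Apply the shoelace (surveyor's) formula: 2A = Σ (x_i·y_{i+1} − x_{i+1}·y_i), indices taken mod 6.
Σ = (-219) + (-587) + (-121) + (-146) + (-99) + (-273) = -1445
Area = |Σ|/2 = 722.5.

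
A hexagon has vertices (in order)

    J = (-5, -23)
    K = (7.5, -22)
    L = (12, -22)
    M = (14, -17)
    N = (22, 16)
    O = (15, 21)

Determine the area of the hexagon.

Σ = (282.5) + (99) + (104) + (598) + (222) + (-240) = 1065.5
Area = |Σ|/2 = 532.75.

532.75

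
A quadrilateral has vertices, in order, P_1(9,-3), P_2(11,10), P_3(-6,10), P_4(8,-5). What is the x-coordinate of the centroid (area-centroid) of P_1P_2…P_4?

Apply the surveyor's formula. First the cross-terms c_i = x_i·y_{i+1} − x_{i+1}·y_i:
  123, 170, -50, 21  ⇒  2A = 264, A = 132.
Then Σ (x_i + x_{i+1})·c_i = 3567, so x̄ = 3567 / (6·132) = 1189/264.

1189/264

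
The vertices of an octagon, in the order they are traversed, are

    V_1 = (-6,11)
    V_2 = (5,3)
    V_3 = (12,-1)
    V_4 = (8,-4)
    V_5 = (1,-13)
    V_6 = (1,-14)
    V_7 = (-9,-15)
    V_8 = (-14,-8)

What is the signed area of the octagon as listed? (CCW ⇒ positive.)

-368

Apply the shoelace formula: 2A = Σ (x_i·y_{i+1} − x_{i+1}·y_i), indices taken mod 8.
V_1→V_2: (-6)(3) − (5)(11) = -73
V_2→V_3: (5)(-1) − (12)(3) = -41
V_3→V_4: (12)(-4) − (8)(-1) = -40
V_4→V_5: (8)(-13) − (1)(-4) = -100
V_5→V_6: (1)(-14) − (1)(-13) = -1
V_6→V_7: (1)(-15) − (-9)(-14) = -141
V_7→V_8: (-9)(-8) − (-14)(-15) = -138
V_8→V_1: (-14)(11) − (-6)(-8) = -202
Σ = -736
Signed area = Σ/2 = -368 (negative ⇒ clockwise traversal).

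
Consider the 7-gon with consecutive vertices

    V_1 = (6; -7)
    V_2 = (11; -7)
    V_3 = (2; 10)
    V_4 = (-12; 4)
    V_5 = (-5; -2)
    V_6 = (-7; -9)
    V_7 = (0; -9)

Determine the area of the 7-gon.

239.5

V_1→V_2: (6)(-7) − (11)(-7) = 35
V_2→V_3: (11)(10) − (2)(-7) = 124
V_3→V_4: (2)(4) − (-12)(10) = 128
V_4→V_5: (-12)(-2) − (-5)(4) = 44
V_5→V_6: (-5)(-9) − (-7)(-2) = 31
V_6→V_7: (-7)(-9) − (0)(-9) = 63
V_7→V_1: (0)(-7) − (6)(-9) = 54
Σ = 479
Area = |Σ|/2 = 239.5.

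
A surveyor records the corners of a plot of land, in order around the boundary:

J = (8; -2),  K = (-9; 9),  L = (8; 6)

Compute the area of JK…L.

68

Σ = (54) + (-126) + (-64) = -136
Area = |Σ|/2 = 68.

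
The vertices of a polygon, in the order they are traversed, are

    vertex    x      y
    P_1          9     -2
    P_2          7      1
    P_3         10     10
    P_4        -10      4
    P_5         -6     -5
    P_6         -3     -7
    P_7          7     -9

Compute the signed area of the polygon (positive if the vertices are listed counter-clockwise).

Apply Gauss's area formula: 2A = Σ (x_i·y_{i+1} − x_{i+1}·y_i), indices taken mod 7.
Cross-terms: 23, 60, 140, 74, 27, 76, 67  ⇒  Σ = 467
Signed area = Σ/2 = 233.5 (positive ⇒ counter-clockwise traversal).

233.5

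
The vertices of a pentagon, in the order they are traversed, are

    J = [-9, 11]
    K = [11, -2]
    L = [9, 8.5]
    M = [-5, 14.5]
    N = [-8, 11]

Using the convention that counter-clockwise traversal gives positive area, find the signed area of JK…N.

126.75

Apply Gauss's area formula: 2A = Σ (x_i·y_{i+1} − x_{i+1}·y_i), indices taken mod 5.
Cross-terms: -103, 111.5, 173, 61, 11  ⇒  Σ = 253.5
Signed area = Σ/2 = 126.75 (positive ⇒ counter-clockwise traversal).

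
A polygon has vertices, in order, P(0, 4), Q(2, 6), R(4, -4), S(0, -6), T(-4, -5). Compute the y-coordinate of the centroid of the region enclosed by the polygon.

-47/39

Apply Gauss's area formula. First the cross-terms c_i = x_i·y_{i+1} − x_{i+1}·y_i:
  -8, -32, -24, -24, -16  ⇒  2A = -104, A = -52.
Then Σ (y_i + y_{i+1})·c_i = 376, so ȳ = 376 / (6·(-52)) = -47/39.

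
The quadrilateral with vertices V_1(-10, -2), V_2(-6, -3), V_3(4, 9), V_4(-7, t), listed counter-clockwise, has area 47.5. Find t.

3

Write out the shoelace sum; only the two edges meeting at V_4 involve t:
2·Area = [(4·t − (-7)·9) + ((-7)·(-2) − (-10)·t)] + -24
       = 14·t + 53 = 95
⇒ t = 3.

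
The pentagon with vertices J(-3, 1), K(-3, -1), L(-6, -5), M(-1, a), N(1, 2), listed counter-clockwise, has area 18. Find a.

Write out the shoelace sum; only the two edges meeting at M involve a:
2·Area = [((-6)·a − (-1)·(-5)) + ((-1)·2 − 1·a)] + 22
       = -7·a + 15 = 36
⇒ a = -3.

-3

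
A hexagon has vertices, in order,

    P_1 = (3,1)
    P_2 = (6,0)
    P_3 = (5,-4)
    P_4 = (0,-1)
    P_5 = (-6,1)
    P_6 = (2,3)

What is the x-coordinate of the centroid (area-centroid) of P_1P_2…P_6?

131/102

Apply the shoelace (surveyor's) formula. First the cross-terms c_i = x_i·y_{i+1} − x_{i+1}·y_i:
  -6, -24, -5, -6, -20, -7  ⇒  2A = -68, A = -34.
Then Σ (x_i + x_{i+1})·c_i = -262, so x̄ = -262 / (6·(-34)) = 131/102.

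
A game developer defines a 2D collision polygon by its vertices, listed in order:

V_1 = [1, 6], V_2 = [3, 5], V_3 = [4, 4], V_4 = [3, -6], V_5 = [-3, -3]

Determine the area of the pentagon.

49.5

Apply the surveyor's formula: 2A = Σ (x_i·y_{i+1} − x_{i+1}·y_i), indices taken mod 5.
Cross-terms: -13, -8, -36, -27, -15  ⇒  Σ = -99
Area = |Σ|/2 = 49.5.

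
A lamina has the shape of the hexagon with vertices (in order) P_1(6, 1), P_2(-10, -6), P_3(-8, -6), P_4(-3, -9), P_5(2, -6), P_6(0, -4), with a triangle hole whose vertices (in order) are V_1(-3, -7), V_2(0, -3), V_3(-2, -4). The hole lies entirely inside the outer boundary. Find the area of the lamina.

43.5

Outer boundary:
Apply the surveyor's formula: 2A = Σ (x_i·y_{i+1} − x_{i+1}·y_i), indices taken mod 6.
Σ = (-26) + (12) + (54) + (36) + (-8) + (24) = 92
Area = |Σ|/2 = 46.
Hole:
Apply the shoelace (surveyor's) formula: 2A = Σ (x_i·y_{i+1} − x_{i+1}·y_i), indices taken mod 3.
Σ = (9) + (-6) + (2) = 5
Area = |Σ|/2 = 2.5.
Net area = 46 − 2.5 = 43.5.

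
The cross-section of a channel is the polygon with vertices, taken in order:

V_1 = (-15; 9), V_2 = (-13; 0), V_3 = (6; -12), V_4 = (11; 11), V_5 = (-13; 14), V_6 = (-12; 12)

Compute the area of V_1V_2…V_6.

426

Apply the surveyor's formula: 2A = Σ (x_i·y_{i+1} − x_{i+1}·y_i), indices taken mod 6.
V_1→V_2: (-15)(0) − (-13)(9) = 117
V_2→V_3: (-13)(-12) − (6)(0) = 156
V_3→V_4: (6)(11) − (11)(-12) = 198
V_4→V_5: (11)(14) − (-13)(11) = 297
V_5→V_6: (-13)(12) − (-12)(14) = 12
V_6→V_1: (-12)(9) − (-15)(12) = 72
Σ = 852
Area = |Σ|/2 = 426.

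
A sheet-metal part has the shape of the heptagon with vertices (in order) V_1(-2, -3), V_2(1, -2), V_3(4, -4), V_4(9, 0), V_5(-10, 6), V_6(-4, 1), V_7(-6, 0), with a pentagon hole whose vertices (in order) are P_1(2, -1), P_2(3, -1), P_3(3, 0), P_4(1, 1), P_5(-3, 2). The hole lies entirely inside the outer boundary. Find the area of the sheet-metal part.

Outer boundary:
Apply the surveyor's formula: 2A = Σ (x_i·y_{i+1} − x_{i+1}·y_i), indices taken mod 7.
Cross-terms: 7, 4, 36, 54, 14, 6, 18  ⇒  Σ = 139
Area = |Σ|/2 = 69.5.
Hole:
P_1→P_2: (2)(-1) − (3)(-1) = 1
P_2→P_3: (3)(0) − (3)(-1) = 3
P_3→P_4: (3)(1) − (1)(0) = 3
P_4→P_5: (1)(2) − (-3)(1) = 5
P_5→P_1: (-3)(-1) − (2)(2) = -1
Σ = 11
Area = |Σ|/2 = 5.5.
Net area = 69.5 − 5.5 = 64.

64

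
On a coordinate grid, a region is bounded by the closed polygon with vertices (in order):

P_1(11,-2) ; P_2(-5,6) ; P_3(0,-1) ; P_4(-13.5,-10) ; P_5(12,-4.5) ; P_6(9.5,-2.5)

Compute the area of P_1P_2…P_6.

Apply the shoelace (surveyor's) formula: 2A = Σ (x_i·y_{i+1} − x_{i+1}·y_i), indices taken mod 6.
Σ = (56) + (5) + (-13.5) + (180.75) + (12.75) + (8.5) = 249.5
Area = |Σ|/2 = 124.75.

124.75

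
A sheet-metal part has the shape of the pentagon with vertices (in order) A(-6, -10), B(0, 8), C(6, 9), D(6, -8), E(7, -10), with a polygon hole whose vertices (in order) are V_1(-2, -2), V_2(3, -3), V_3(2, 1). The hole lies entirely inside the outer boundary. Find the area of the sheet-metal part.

156.5

Outer boundary:
A→B: (-6)(8) − (0)(-10) = -48
B→C: (0)(9) − (6)(8) = -48
C→D: (6)(-8) − (6)(9) = -102
D→E: (6)(-10) − (7)(-8) = -4
E→A: (7)(-10) − (-6)(-10) = -130
Σ = -332
Area = |Σ|/2 = 166.
Hole:
Apply Gauss's area formula: 2A = Σ (x_i·y_{i+1} − x_{i+1}·y_i), indices taken mod 3.
V_1→V_2: (-2)(-3) − (3)(-2) = 12
V_2→V_3: (3)(1) − (2)(-3) = 9
V_3→V_1: (2)(-2) − (-2)(1) = -2
Σ = 19
Area = |Σ|/2 = 9.5.
Net area = 166 − 9.5 = 156.5.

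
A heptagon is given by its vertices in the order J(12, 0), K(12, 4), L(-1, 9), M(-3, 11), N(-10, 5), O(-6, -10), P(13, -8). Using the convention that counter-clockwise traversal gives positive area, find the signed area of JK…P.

Σ = (48) + (112) + (16) + (95) + (130) + (178) + (96) = 675
Signed area = Σ/2 = 337.5 (positive ⇒ counter-clockwise traversal).

337.5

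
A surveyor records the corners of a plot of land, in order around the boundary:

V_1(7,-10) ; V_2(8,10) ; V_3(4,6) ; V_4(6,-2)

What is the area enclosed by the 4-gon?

Σ = (150) + (8) + (-44) + (-46) = 68
Area = |Σ|/2 = 34.

34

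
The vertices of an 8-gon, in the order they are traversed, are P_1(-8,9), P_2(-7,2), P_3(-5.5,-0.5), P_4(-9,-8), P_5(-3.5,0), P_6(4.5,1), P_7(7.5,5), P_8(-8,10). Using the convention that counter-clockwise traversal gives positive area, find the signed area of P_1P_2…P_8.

103.75

Apply Gauss's area formula: 2A = Σ (x_i·y_{i+1} − x_{i+1}·y_i), indices taken mod 8.
P_1→P_2: (-8)(2) − (-7)(9) = 47
P_2→P_3: (-7)(-0.5) − (-5.5)(2) = 14.5
P_3→P_4: (-5.5)(-8) − (-9)(-0.5) = 39.5
P_4→P_5: (-9)(0) − (-3.5)(-8) = -28
P_5→P_6: (-3.5)(1) − (4.5)(0) = -3.5
P_6→P_7: (4.5)(5) − (7.5)(1) = 15
P_7→P_8: (7.5)(10) − (-8)(5) = 115
P_8→P_1: (-8)(9) − (-8)(10) = 8
Σ = 207.5
Signed area = Σ/2 = 103.75 (positive ⇒ counter-clockwise traversal).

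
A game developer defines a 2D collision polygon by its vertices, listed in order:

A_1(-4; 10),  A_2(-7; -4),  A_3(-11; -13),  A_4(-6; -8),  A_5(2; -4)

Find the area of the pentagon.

Cross-terms: 86, 47, 10, 40, 4  ⇒  Σ = 187
Area = |Σ|/2 = 93.5.

93.5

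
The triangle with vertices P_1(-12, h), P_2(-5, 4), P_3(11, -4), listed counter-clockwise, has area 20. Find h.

10

The doubled signed area Σ (x_i y_{i+1} − x_{i+1} y_i) is linear in h.
With h=0 it equals -120; the coefficient of h is 16 (from the two edges through P_1).
So 16·h + -120 = 2·20 = 40 ⇒ h = 10.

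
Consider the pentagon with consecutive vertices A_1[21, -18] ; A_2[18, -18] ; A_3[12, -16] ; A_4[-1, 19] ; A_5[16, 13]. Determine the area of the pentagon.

396

Apply the shoelace (surveyor's) formula: 2A = Σ (x_i·y_{i+1} − x_{i+1}·y_i), indices taken mod 5.
Σ = (-54) + (-72) + (212) + (-317) + (-561) = -792
Area = |Σ|/2 = 396.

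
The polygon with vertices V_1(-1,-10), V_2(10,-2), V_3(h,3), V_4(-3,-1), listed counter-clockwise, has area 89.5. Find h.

9

The doubled signed area Σ (x_i y_{i+1} − x_{i+1} y_i) is linear in h.
With h=0 it equals 170; the coefficient of h is 1 (from the two edges through V_3).
So 1·h + 170 = 2·89.5 = 179 ⇒ h = 9.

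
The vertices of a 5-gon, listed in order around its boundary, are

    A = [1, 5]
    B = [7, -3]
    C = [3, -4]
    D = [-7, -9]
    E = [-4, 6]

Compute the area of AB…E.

108

Σ = (-38) + (-19) + (-55) + (-78) + (-26) = -216
Area = |Σ|/2 = 108.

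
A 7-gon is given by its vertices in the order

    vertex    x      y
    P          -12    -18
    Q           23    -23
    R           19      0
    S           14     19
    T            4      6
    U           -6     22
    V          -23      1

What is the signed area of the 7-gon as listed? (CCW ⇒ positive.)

1273

Apply Gauss's area formula: 2A = Σ (x_i·y_{i+1} − x_{i+1}·y_i), indices taken mod 7.
Σ = (690) + (437) + (361) + (8) + (124) + (500) + (426) = 2546
Signed area = Σ/2 = 1273 (positive ⇒ counter-clockwise traversal).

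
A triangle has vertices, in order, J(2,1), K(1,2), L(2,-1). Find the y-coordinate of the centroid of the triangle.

Apply the surveyor's formula. First the cross-terms c_i = x_i·y_{i+1} − x_{i+1}·y_i:
  3, -5, 4  ⇒  2A = 2, A = 1.
Then Σ (y_i + y_{i+1})·c_i = 4, so ȳ = 4 / (6·1) = 2/3.

2/3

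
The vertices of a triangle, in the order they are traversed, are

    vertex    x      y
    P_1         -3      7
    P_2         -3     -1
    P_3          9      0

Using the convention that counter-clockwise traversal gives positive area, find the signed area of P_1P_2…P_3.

P_1→P_2: (-3)(-1) − (-3)(7) = 24
P_2→P_3: (-3)(0) − (9)(-1) = 9
P_3→P_1: (9)(7) − (-3)(0) = 63
Σ = 96
Signed area = Σ/2 = 48 (positive ⇒ counter-clockwise traversal).

48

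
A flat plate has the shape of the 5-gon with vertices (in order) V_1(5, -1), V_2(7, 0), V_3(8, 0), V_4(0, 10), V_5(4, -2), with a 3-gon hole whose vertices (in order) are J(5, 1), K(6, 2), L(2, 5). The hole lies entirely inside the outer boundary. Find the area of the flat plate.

Outer boundary:
Σ = (7) + (0) + (80) + (-40) + (6) = 53
Area = |Σ|/2 = 26.5.
Hole:
Apply the shoelace formula: 2A = Σ (x_i·y_{i+1} − x_{i+1}·y_i), indices taken mod 3.
J→K: (5)(2) − (6)(1) = 4
K→L: (6)(5) − (2)(2) = 26
L→J: (2)(1) − (5)(5) = -23
Σ = 7
Area = |Σ|/2 = 3.5.
Net area = 26.5 − 3.5 = 23.

23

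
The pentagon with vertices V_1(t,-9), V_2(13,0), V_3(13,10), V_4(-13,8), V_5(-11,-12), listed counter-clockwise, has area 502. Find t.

The doubled signed area Σ (x_i y_{i+1} − x_{i+1} y_i) is linear in t.
With t=0 it equals 824; the coefficient of t is 12 (from the two edges through V_1).
So 12·t + 824 = 2·502 = 1004 ⇒ t = 15.

15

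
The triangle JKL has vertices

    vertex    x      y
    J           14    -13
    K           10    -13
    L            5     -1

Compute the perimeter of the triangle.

|JK| = √((-4)² + (0)²) = √16 = 4
|KL| = √((-5)² + (12)²) = √169 = 13
|LJ| = √((9)² + (-12)²) = √225 = 15
Perimeter = 4 + 13 + 15 = 32.

32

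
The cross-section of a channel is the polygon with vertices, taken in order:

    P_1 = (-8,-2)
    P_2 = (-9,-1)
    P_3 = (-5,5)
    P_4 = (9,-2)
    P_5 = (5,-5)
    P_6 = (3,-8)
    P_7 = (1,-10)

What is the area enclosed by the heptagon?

129.5

Cross-terms: -10, -50, -35, -35, -25, -22, -82  ⇒  Σ = -259
Area = |Σ|/2 = 129.5.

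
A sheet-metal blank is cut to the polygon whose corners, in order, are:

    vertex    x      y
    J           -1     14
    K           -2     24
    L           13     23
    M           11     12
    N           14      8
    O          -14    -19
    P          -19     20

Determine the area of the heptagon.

Apply the shoelace (surveyor's) formula: 2A = Σ (x_i·y_{i+1} − x_{i+1}·y_i), indices taken mod 7.
J→K: (-1)(24) − (-2)(14) = 4
K→L: (-2)(23) − (13)(24) = -358
L→M: (13)(12) − (11)(23) = -97
M→N: (11)(8) − (14)(12) = -80
N→O: (14)(-19) − (-14)(8) = -154
O→P: (-14)(20) − (-19)(-19) = -641
P→J: (-19)(14) − (-1)(20) = -246
Σ = -1572
Area = |Σ|/2 = 786.

786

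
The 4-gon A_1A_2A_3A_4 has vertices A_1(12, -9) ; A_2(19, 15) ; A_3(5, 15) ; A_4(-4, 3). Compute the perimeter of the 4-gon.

74

|A_1A_2| = √((7)² + (24)²) = √625 = 25
|A_2A_3| = √((-14)² + (0)²) = √196 = 14
|A_3A_4| = √((-9)² + (-12)²) = √225 = 15
|A_4A_1| = √((16)² + (-12)²) = √400 = 20
Perimeter = 25 + 14 + 15 + 20 = 74.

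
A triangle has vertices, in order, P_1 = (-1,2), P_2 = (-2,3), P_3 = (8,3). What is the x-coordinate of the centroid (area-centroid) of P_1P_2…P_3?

5/3

Apply Gauss's area formula. First the cross-terms c_i = x_i·y_{i+1} − x_{i+1}·y_i:
  1, -30, 19  ⇒  2A = -10, A = -5.
Then Σ (x_i + x_{i+1})·c_i = -50, so x̄ = -50 / (6·(-5)) = 5/3.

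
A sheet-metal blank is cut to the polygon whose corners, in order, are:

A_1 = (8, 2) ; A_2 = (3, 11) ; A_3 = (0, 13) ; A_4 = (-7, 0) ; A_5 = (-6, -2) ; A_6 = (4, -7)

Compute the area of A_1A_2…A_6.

Apply the shoelace (surveyor's) formula: 2A = Σ (x_i·y_{i+1} − x_{i+1}·y_i), indices taken mod 6.
Cross-terms: 82, 39, 91, 14, 50, 64  ⇒  Σ = 340
Area = |Σ|/2 = 170.

170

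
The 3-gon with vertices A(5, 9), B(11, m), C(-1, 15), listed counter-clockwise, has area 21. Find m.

Write out the shoelace sum; only the two edges meeting at B involve m:
2·Area = [(5·m − 11·9) + (11·15 − (-1)·m)] + -84
       = 6·m + -18 = 42
⇒ m = 10.

10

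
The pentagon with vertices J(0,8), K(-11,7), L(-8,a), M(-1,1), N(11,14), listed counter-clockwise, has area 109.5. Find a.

Write out the shoelace sum; only the two edges meeting at L involve a:
2·Area = [((-11)·a − (-8)·7) + ((-8)·1 − (-1)·a)] + 151
       = -10·a + 199 = 219
⇒ a = -2.

-2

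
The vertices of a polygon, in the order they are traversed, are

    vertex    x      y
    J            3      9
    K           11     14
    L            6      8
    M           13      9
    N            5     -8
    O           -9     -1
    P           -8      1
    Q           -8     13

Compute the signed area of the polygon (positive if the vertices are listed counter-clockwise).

-276.5

J→K: (3)(14) − (11)(9) = -57
K→L: (11)(8) − (6)(14) = 4
L→M: (6)(9) − (13)(8) = -50
M→N: (13)(-8) − (5)(9) = -149
N→O: (5)(-1) − (-9)(-8) = -77
O→P: (-9)(1) − (-8)(-1) = -17
P→Q: (-8)(13) − (-8)(1) = -96
Q→J: (-8)(9) − (3)(13) = -111
Σ = -553
Signed area = Σ/2 = -276.5 (negative ⇒ clockwise traversal).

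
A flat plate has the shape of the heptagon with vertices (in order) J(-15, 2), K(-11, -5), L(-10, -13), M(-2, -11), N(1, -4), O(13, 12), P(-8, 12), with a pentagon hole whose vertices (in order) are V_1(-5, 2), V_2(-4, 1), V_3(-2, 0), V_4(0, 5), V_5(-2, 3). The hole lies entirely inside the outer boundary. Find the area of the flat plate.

Outer boundary:
Apply Gauss's area formula: 2A = Σ (x_i·y_{i+1} − x_{i+1}·y_i), indices taken mod 7.
Σ = (97) + (93) + (84) + (19) + (64) + (252) + (164) = 773
Area = |Σ|/2 = 386.5.
Hole:
Apply Gauss's area formula: 2A = Σ (x_i·y_{i+1} − x_{i+1}·y_i), indices taken mod 5.
Σ = (3) + (2) + (-10) + (10) + (11) = 16
Area = |Σ|/2 = 8.
Net area = 386.5 − 8 = 378.5.

378.5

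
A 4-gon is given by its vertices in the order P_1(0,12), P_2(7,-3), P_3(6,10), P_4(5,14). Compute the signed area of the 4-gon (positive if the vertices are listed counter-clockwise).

Σ = (-84) + (88) + (34) + (60) = 98
Signed area = Σ/2 = 49 (positive ⇒ counter-clockwise traversal).

49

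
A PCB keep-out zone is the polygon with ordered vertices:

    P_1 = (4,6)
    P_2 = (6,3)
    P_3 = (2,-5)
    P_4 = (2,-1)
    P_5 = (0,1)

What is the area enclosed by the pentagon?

27

Apply Gauss's area formula: 2A = Σ (x_i·y_{i+1} − x_{i+1}·y_i), indices taken mod 5.
Cross-terms: -24, -36, 8, 2, -4  ⇒  Σ = -54
Area = |Σ|/2 = 27.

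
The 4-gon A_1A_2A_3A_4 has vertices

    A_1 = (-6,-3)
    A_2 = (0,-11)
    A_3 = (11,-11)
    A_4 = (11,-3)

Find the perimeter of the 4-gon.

46

|A_1A_2| = √((6)² + (-8)²) = √100 = 10
|A_2A_3| = √((11)² + (0)²) = √121 = 11
|A_3A_4| = √((0)² + (8)²) = √64 = 8
|A_4A_1| = √((-17)² + (0)²) = √289 = 17
Perimeter = 10 + 11 + 8 + 17 = 46.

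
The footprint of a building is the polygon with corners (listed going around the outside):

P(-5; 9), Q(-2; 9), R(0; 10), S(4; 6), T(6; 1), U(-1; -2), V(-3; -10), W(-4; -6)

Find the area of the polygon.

Cross-terms: -27, -20, -40, -32, -11, 4, -22, -66  ⇒  Σ = -214
Area = |Σ|/2 = 107.

107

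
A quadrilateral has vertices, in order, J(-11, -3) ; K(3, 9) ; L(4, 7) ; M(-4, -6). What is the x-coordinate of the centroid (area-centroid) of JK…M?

-95/31

Apply the shoelace formula. First the cross-terms c_i = x_i·y_{i+1} − x_{i+1}·y_i:
  -90, -15, 4, -54  ⇒  2A = -155, A = -77.5.
Then Σ (x_i + x_{i+1})·c_i = 1425, so x̄ = 1425 / (6·(-77.5)) = -95/31.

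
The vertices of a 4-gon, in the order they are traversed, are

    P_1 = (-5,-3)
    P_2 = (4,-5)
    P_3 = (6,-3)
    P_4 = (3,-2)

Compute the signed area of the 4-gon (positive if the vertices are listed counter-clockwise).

Apply Gauss's area formula: 2A = Σ (x_i·y_{i+1} − x_{i+1}·y_i), indices taken mod 4.
Cross-terms: 37, 18, -3, -19  ⇒  Σ = 33
Signed area = Σ/2 = 16.5 (positive ⇒ counter-clockwise traversal).

16.5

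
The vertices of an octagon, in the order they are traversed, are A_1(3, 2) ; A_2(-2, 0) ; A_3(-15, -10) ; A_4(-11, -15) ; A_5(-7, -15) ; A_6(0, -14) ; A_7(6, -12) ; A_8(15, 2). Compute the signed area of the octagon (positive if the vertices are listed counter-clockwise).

Apply the shoelace (surveyor's) formula: 2A = Σ (x_i·y_{i+1} − x_{i+1}·y_i), indices taken mod 8.
Σ = (4) + (20) + (115) + (60) + (98) + (84) + (192) + (24) = 597
Signed area = Σ/2 = 298.5 (positive ⇒ counter-clockwise traversal).

298.5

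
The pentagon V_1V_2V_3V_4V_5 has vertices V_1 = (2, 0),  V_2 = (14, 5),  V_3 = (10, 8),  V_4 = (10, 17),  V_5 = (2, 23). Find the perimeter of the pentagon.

|V_1V_2| = √((12)² + (5)²) = √169 = 13
|V_2V_3| = √((-4)² + (3)²) = √25 = 5
|V_3V_4| = √((0)² + (9)²) = √81 = 9
|V_4V_5| = √((-8)² + (6)²) = √100 = 10
|V_5V_1| = √((0)² + (-23)²) = √529 = 23
Perimeter = 13 + 5 + 9 + 10 + 23 = 60.

60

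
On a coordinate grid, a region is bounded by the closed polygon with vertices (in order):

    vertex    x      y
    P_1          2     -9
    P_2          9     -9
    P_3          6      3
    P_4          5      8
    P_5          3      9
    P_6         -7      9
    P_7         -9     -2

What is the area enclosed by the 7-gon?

Cross-terms: 63, 81, 33, 21, 90, 95, 85  ⇒  Σ = 468
Area = |Σ|/2 = 234.

234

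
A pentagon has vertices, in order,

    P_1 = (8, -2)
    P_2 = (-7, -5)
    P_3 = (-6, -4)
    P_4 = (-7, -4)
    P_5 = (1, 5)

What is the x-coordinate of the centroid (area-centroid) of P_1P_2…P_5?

Apply Gauss's area formula. First the cross-terms c_i = x_i·y_{i+1} − x_{i+1}·y_i:
  -54, -2, -4, -31, -42  ⇒  2A = -133, A = -66.5.
Then Σ (x_i + x_{i+1})·c_i = -168, so x̄ = -168 / (6·(-66.5)) = 8/19.

8/19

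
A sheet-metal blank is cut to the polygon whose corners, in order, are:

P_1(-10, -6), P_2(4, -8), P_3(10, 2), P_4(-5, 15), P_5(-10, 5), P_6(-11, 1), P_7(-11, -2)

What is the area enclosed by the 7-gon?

300.5

Apply the shoelace (surveyor's) formula: 2A = Σ (x_i·y_{i+1} − x_{i+1}·y_i), indices taken mod 7.
Σ = (104) + (88) + (160) + (125) + (45) + (33) + (46) = 601
Area = |Σ|/2 = 300.5.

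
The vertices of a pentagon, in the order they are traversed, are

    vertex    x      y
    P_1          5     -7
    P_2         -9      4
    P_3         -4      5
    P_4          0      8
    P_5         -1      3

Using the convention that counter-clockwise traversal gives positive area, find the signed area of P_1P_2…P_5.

Apply the shoelace (surveyor's) formula: 2A = Σ (x_i·y_{i+1} − x_{i+1}·y_i), indices taken mod 5.
Cross-terms: -43, -29, -32, 8, -8  ⇒  Σ = -104
Signed area = Σ/2 = -52 (negative ⇒ clockwise traversal).

-52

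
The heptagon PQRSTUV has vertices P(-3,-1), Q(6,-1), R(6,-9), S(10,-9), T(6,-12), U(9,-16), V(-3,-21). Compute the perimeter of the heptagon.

|PQ| = √((9)² + (0)²) = √81 = 9
|QR| = √((0)² + (-8)²) = √64 = 8
|RS| = √((4)² + (0)²) = √16 = 4
|ST| = √((-4)² + (-3)²) = √25 = 5
|TU| = √((3)² + (-4)²) = √25 = 5
|UV| = √((-12)² + (-5)²) = √169 = 13
|VP| = √((0)² + (20)²) = √400 = 20
Perimeter = 9 + 8 + 4 + 5 + 5 + 13 + 20 = 64.

64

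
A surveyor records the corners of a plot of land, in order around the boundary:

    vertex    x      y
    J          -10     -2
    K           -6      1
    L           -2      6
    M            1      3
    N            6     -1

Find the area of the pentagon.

54.5

Apply the surveyor's formula: 2A = Σ (x_i·y_{i+1} − x_{i+1}·y_i), indices taken mod 5.
Σ = (-22) + (-34) + (-12) + (-19) + (-22) = -109
Area = |Σ|/2 = 54.5.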